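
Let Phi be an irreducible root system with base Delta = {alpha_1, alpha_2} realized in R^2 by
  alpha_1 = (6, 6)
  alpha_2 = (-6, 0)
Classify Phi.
Compute the Cartan integers a_ij = 2(alpha_i, alpha_j)/(alpha_j, alpha_j); the resulting 2x2 Cartan matrix is
[[2, -2], [-1, 2]].
The roots have two lengths (squared-length ratio 2:1); the short ones are alpha_{2}. The associated Dynkin diagram is a chain of 2 nodes with a double edge at one end; the terminal node there is the unique short simple root (B_2), so the type is B_2 (the algebra so(5)).

B_2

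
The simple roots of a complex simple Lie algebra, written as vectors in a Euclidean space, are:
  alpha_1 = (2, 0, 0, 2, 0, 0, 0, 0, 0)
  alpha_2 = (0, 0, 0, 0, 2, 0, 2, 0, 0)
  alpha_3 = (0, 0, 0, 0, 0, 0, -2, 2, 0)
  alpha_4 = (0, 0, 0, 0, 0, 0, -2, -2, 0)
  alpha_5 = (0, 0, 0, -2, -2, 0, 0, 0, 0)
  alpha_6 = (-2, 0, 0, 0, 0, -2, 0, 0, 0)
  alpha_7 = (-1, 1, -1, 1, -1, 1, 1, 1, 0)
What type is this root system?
E_7

Compute the Cartan integers a_ij = 2(alpha_i, alpha_j)/(alpha_j, alpha_j); the resulting 7x7 Cartan matrix is
[[2, 0, 0, 0, -1, -1, 0], [0, 2, -1, -1, -1, 0, 0], [0, -1, 2, 0, 0, 0, 0], [0, -1, 0, 2, 0, 0, -1], [-1, -1, 0, 0, 2, 0, 0], [-1, 0, 0, 0, 0, 2, 0], [0, 0, 0, -1, 0, 0, 2]].
All simple roots have the same length, so the diagram is simply laced. The associated Dynkin diagram is a chain of 6 nodes with one extra node attached to the third node from one end (E_7), so the type is E_7.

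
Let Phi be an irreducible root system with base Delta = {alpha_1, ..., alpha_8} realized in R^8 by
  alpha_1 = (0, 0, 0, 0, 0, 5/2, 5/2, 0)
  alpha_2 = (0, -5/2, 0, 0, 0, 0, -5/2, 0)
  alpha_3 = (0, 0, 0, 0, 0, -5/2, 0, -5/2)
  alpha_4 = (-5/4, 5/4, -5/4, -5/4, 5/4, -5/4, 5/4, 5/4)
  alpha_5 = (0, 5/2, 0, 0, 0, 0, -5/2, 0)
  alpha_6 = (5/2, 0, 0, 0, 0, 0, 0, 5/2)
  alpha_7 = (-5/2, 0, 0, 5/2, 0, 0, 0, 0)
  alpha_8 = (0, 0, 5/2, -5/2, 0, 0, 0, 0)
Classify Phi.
Compute the Cartan integers a_ij = 2(alpha_i, alpha_j)/(alpha_j, alpha_j); the resulting 8x8 Cartan matrix is
[[2, -1, -1, 0, -1, 0, 0, 0], [-1, 2, 0, -1, 0, 0, 0, 0], [-1, 0, 2, 0, 0, -1, 0, 0], [0, -1, 0, 2, 0, 0, 0, 0], [-1, 0, 0, 0, 2, 0, 0, 0], [0, 0, -1, 0, 0, 2, -1, 0], [0, 0, 0, 0, 0, -1, 2, -1], [0, 0, 0, 0, 0, 0, -1, 2]].
All simple roots have the same length, so the diagram is simply laced. The associated Dynkin diagram is a chain of 7 nodes with one extra node attached to the third node from one end (E_8), so the type is E_8.

E_8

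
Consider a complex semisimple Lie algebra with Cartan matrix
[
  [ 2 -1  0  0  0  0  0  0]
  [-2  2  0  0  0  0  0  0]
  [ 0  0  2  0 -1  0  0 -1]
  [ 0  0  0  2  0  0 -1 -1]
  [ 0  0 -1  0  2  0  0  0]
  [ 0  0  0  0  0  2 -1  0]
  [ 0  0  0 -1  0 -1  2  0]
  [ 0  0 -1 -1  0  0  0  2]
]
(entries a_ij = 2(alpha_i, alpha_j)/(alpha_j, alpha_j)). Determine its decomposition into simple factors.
type A_6 + type B_2

The diagram associated to this matrix has two connected components: the simple roots {alpha_3, alpha_4, alpha_5, alpha_6, alpha_7, alpha_8} form a chain of 6 nodes with single edges (A_6), and {alpha_1, alpha_2} form a chain of 2 nodes with a double edge at one end; the terminal node there is the unique short simple root (B_2). A semisimple Lie algebra decomposes uniquely as the direct sum of simple ideals, one per connected component of its Dynkin diagram, so g ≅ A_6 ⊕ B_2 (dimension 48 + 10 = 58).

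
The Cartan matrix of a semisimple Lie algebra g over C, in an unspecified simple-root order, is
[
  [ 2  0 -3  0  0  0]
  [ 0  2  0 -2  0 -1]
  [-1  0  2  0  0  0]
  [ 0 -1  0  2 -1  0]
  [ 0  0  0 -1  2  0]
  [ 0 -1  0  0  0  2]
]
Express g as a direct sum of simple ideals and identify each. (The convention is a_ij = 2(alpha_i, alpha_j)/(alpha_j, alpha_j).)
F4 ⊕ G2

The diagram associated to this matrix has two connected components: the simple roots {alpha_2, alpha_4, alpha_5, alpha_6} form a chain of 4 nodes with a double edge between the middle two (F_4), and {alpha_1, alpha_3} form two nodes joined by a triple edge (G_2). A semisimple Lie algebra decomposes uniquely as the direct sum of simple ideals, one per connected component of its Dynkin diagram, so g ≅ F_4 ⊕ G_2 (dimension 52 + 14 = 66).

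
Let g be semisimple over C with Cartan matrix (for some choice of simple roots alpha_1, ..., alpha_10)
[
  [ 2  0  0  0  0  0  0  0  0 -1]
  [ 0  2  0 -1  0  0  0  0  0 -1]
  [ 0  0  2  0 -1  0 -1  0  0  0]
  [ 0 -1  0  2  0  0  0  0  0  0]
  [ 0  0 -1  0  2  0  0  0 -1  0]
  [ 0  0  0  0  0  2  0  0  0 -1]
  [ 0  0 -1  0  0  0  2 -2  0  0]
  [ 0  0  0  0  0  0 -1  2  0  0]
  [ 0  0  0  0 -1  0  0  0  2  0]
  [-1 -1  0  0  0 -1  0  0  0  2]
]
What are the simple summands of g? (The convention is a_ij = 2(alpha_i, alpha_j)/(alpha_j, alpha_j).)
B_5 ⊕ D_5

The diagram associated to this matrix has two connected components: the simple roots {alpha_3, alpha_5, alpha_7, alpha_8, alpha_9} form a chain of 5 nodes with a double edge at one end; the terminal node there is the unique short simple root (B_5), and {alpha_1, alpha_2, alpha_4, alpha_6, alpha_10} form a chain of 3 nodes with a fork of two nodes at one end (D_5). A semisimple Lie algebra decomposes uniquely as the direct sum of simple ideals, one per connected component of its Dynkin diagram, so g ≅ B_5 ⊕ D_5 (dimension 55 + 45 = 100).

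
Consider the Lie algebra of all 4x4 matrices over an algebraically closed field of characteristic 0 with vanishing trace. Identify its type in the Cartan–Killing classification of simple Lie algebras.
A_3 (sl(4))

This is sl(4), which has dimension 4^2 - 1 = 15 and rank 4 - 1 = 3 (a Cartan subalgebra is the diagonal traceless matrices). In the classification of classical Lie algebras, the special linear algebra sl(n+1) has type A_n; here n = 3, so the Dynkin diagram is a chain of 3 nodes with single edges (A_3). Hence the type is A_3.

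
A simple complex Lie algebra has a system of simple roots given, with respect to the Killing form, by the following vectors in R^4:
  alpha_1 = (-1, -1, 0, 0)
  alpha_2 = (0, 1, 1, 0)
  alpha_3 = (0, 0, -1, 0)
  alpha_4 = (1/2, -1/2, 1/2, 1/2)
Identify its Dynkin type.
type F_4

Compute the Cartan integers a_ij = 2(alpha_i, alpha_j)/(alpha_j, alpha_j); the resulting 4x4 Cartan matrix is
[[2, -1, 0, 0], [-1, 2, -2, 0], [0, -1, 2, -1], [0, 0, -1, 2]].
The roots have two lengths (squared-length ratio 2:1); the short ones are alpha_{3,4}. The associated Dynkin diagram is a chain of 4 nodes with a double edge between the middle two (F_4), so the type is F_4.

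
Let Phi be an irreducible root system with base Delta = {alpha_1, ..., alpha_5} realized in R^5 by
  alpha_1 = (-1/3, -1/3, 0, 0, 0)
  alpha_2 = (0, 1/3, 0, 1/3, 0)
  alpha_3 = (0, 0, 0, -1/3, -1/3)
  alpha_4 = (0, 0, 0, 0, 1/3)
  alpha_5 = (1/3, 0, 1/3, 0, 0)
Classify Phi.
type B_5

Compute the Cartan integers a_ij = 2(alpha_i, alpha_j)/(alpha_j, alpha_j); the resulting 5x5 Cartan matrix is
[[2, -1, 0, 0, -1], [-1, 2, -1, 0, 0], [0, -1, 2, -2, 0], [0, 0, -1, 2, 0], [-1, 0, 0, 0, 2]].
The roots have two lengths (squared-length ratio 2:1); the short ones are alpha_{4}. The associated Dynkin diagram is a chain of 5 nodes with a double edge at one end; the terminal node there is the unique short simple root (B_5), so the type is B_5 (the algebra so(11)).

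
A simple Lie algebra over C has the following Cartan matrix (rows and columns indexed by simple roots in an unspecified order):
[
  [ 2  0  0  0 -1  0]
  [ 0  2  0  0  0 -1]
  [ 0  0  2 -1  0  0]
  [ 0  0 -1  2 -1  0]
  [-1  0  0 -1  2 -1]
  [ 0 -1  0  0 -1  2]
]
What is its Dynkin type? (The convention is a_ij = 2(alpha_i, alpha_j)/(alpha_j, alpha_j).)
The matrix has rank 6 with 2's on the diagonal. Reading the off-diagonal entries as Dynkin edges (a single edge where a_ij = a_ji = -1; a double or triple edge where a_ij * a_ji = 2 or 3), the diagram is a chain of 5 nodes with one extra node attached to the third node from one end (E_6). One simple-root ordering that puts it in standard form is (alpha_3, alpha_1, alpha_4, alpha_5, alpha_6, alpha_2). So the algebra is type E_6.

type E_6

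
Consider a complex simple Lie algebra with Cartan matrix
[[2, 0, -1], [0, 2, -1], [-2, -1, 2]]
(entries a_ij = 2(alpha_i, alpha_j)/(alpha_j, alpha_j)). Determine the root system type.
The matrix has rank 3 with 2's on the diagonal. Reading the off-diagonal entries as Dynkin edges (a single edge where a_ij = a_ji = -1; a double or triple edge where a_ij * a_ji = 2 or 3), the diagram is a chain of 3 nodes with a double edge at one end; the terminal node there is the unique short simple root (B_3). One simple-root ordering that puts it in standard form is (alpha_2, alpha_3, alpha_1). So the algebra is type B_3, i.e. so(7).

B_3 (so(7))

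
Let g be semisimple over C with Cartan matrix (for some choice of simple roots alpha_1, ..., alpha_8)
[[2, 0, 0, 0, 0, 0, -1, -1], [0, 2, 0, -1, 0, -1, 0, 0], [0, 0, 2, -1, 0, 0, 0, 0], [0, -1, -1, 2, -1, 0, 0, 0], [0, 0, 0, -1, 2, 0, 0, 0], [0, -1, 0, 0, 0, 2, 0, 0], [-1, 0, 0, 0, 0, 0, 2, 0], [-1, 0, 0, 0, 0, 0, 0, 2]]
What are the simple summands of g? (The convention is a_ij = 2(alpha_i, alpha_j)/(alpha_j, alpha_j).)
type A_3 ⊕ type D_5

The diagram associated to this matrix has two connected components: the simple roots {alpha_1, alpha_7, alpha_8} form a chain of 3 nodes with single edges (A_3), and {alpha_2, alpha_3, alpha_4, alpha_5, alpha_6} form a chain of 3 nodes with a fork of two nodes at one end (D_5). A semisimple Lie algebra decomposes uniquely as the direct sum of simple ideals, one per connected component of its Dynkin diagram, so g ≅ A_3 ⊕ D_5 (dimension 15 + 45 = 60).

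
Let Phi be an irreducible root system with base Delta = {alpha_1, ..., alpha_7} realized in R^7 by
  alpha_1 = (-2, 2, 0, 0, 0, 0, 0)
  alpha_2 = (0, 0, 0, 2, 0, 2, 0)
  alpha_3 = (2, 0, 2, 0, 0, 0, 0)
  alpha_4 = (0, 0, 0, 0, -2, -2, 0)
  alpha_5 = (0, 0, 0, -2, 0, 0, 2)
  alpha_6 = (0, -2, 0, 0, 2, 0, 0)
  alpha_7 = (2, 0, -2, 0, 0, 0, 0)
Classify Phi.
D7

Compute the Cartan integers a_ij = 2(alpha_i, alpha_j)/(alpha_j, alpha_j); the resulting 7x7 Cartan matrix is
[[2, 0, -1, 0, 0, -1, -1], [0, 2, 0, -1, -1, 0, 0], [-1, 0, 2, 0, 0, 0, 0], [0, -1, 0, 2, 0, -1, 0], [0, -1, 0, 0, 2, 0, 0], [-1, 0, 0, -1, 0, 2, 0], [-1, 0, 0, 0, 0, 0, 2]].
All simple roots have the same length, so the diagram is simply laced. The associated Dynkin diagram is a chain of 5 nodes with a fork of two nodes at one end (D_7), so the type is D_7 (the algebra so(14)).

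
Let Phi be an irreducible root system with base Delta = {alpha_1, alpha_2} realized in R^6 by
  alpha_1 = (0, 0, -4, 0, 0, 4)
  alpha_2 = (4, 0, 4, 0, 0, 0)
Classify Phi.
A_2

Compute the Cartan integers a_ij = 2(alpha_i, alpha_j)/(alpha_j, alpha_j); the resulting 2x2 Cartan matrix is
[[2, -1], [-1, 2]].
All simple roots have the same length, so the diagram is simply laced. The associated Dynkin diagram is a chain of 2 nodes with single edges (A_2), so the type is A_2 (the algebra sl(3)).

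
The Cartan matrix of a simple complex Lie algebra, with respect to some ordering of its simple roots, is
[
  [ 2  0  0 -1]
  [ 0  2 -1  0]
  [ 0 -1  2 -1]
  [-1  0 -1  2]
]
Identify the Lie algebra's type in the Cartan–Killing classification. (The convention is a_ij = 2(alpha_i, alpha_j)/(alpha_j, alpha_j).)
The matrix has rank 4 with 2's on the diagonal. Reading the off-diagonal entries as Dynkin edges (a single edge where a_ij = a_ji = -1; a double or triple edge where a_ij * a_ji = 2 or 3), the diagram is a chain of 4 nodes with single edges (A_4). One simple-root ordering that puts it in standard form is (alpha_2, alpha_3, alpha_4, alpha_1). So the algebra is type A_4, i.e. sl(5).

A_4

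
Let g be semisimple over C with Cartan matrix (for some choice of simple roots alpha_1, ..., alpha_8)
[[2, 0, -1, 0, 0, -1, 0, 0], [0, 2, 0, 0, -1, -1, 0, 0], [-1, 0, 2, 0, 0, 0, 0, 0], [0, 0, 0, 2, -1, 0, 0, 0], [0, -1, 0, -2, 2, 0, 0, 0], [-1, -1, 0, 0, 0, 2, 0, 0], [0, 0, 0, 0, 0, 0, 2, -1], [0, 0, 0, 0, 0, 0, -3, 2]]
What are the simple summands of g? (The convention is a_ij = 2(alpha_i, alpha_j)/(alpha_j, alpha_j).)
The diagram associated to this matrix has two connected components: the simple roots {alpha_1, alpha_2, alpha_3, alpha_4, alpha_5, alpha_6} form a chain of 6 nodes with a double edge at one end; the terminal node there is the unique short simple root (B_6), and {alpha_7, alpha_8} form two nodes joined by a triple edge (G_2). A semisimple Lie algebra decomposes uniquely as the direct sum of simple ideals, one per connected component of its Dynkin diagram, so g ≅ B_6 ⊕ G_2 (dimension 78 + 14 = 92).

B_6 + G_2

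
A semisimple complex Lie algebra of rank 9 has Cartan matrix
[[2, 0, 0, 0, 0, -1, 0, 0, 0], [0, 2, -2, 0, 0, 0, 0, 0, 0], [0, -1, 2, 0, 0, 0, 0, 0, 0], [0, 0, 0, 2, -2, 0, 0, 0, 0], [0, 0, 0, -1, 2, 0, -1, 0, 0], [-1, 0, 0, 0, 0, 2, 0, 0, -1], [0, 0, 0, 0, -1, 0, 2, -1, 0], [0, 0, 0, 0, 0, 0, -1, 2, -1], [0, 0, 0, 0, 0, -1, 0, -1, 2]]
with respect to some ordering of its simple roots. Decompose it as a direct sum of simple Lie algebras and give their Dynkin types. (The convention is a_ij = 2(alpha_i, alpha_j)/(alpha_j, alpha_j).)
The diagram associated to this matrix has two connected components: the simple roots {alpha_2, alpha_3} form a chain of 2 nodes with a double edge at one end; the terminal node there is the unique short simple root (B_2), and {alpha_1, alpha_4, alpha_5, alpha_6, alpha_7, alpha_8, alpha_9} form a chain of 7 nodes with a double edge at one end; the terminal node there is the unique long simple root (C_7). A semisimple Lie algebra decomposes uniquely as the direct sum of simple ideals, one per connected component of its Dynkin diagram, so g ≅ B_2 ⊕ C_7 (dimension 10 + 105 = 115).

type B_2 ⊕ type C_7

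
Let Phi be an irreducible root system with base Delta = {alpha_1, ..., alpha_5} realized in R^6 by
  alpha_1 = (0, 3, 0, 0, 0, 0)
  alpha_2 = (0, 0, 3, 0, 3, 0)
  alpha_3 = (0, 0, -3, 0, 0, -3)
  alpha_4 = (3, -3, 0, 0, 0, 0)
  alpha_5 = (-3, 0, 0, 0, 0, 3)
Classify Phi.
B5

Compute the Cartan integers a_ij = 2(alpha_i, alpha_j)/(alpha_j, alpha_j); the resulting 5x5 Cartan matrix is
[[2, 0, 0, -1, 0], [0, 2, -1, 0, 0], [0, -1, 2, 0, -1], [-2, 0, 0, 2, -1], [0, 0, -1, -1, 2]].
The roots have two lengths (squared-length ratio 2:1); the short ones are alpha_{1}. The associated Dynkin diagram is a chain of 5 nodes with a double edge at one end; the terminal node there is the unique short simple root (B_5), so the type is B_5 (the algebra so(11)).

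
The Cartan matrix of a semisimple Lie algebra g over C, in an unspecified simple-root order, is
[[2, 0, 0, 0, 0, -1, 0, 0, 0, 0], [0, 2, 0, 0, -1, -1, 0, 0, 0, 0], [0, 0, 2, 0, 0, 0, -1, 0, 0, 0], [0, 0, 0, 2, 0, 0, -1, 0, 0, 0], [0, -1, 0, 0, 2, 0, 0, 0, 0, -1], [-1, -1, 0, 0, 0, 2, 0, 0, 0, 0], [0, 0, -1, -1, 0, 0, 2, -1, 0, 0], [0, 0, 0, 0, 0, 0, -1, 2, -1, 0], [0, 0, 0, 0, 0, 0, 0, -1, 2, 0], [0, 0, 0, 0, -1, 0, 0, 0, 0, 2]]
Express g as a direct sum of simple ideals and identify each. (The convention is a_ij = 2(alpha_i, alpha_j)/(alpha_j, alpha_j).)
The diagram associated to this matrix has two connected components: the simple roots {alpha_1, alpha_2, alpha_5, alpha_6, alpha_10} form a chain of 5 nodes with single edges (A_5), and {alpha_3, alpha_4, alpha_7, alpha_8, alpha_9} form a chain of 3 nodes with a fork of two nodes at one end (D_5). A semisimple Lie algebra decomposes uniquely as the direct sum of simple ideals, one per connected component of its Dynkin diagram, so g ≅ A_5 ⊕ D_5 (dimension 35 + 45 = 80).

type A_5 + type D_5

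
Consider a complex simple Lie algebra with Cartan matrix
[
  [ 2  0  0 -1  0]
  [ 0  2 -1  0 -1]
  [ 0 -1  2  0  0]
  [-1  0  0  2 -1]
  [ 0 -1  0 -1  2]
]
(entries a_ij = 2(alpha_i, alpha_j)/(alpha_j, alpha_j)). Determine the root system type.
A_5

The matrix has rank 5 with 2's on the diagonal. Reading the off-diagonal entries as Dynkin edges (a single edge where a_ij = a_ji = -1; a double or triple edge where a_ij * a_ji = 2 or 3), the diagram is a chain of 5 nodes with single edges (A_5). One simple-root ordering that puts it in standard form is (alpha_1, alpha_4, alpha_5, alpha_2, alpha_3). So the algebra is type A_5, i.e. sl(6).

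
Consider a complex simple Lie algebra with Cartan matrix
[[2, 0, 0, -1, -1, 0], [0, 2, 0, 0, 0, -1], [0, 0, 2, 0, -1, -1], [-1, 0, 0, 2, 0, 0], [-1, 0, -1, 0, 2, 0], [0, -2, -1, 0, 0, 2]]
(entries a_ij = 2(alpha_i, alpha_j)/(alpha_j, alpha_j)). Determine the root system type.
The matrix has rank 6 with 2's on the diagonal. Reading the off-diagonal entries as Dynkin edges (a single edge where a_ij = a_ji = -1; a double or triple edge where a_ij * a_ji = 2 or 3), the diagram is a chain of 6 nodes with a double edge at one end; the terminal node there is the unique short simple root (B_6). One simple-root ordering that puts it in standard form is (alpha_4, alpha_1, alpha_5, alpha_3, alpha_6, alpha_2). So the algebra is type B_6, i.e. so(13).

B_6 (so(13))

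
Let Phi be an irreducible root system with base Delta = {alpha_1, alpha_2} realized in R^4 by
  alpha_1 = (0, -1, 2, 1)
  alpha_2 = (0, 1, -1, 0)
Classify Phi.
type G_2

Compute the Cartan integers a_ij = 2(alpha_i, alpha_j)/(alpha_j, alpha_j); the resulting 2x2 Cartan matrix is
[[2, -3], [-1, 2]].
The roots have two lengths (squared-length ratio 3:1); the short ones are alpha_{2}. The associated Dynkin diagram is two nodes joined by a triple edge (G_2), so the type is G_2.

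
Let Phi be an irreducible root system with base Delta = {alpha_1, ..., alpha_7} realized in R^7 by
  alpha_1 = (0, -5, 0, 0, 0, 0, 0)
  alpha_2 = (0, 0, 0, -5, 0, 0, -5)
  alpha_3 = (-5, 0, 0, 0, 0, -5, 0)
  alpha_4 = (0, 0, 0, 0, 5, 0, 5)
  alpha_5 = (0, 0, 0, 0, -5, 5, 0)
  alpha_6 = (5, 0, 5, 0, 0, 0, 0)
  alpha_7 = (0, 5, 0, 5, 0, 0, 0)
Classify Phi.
B_7

Compute the Cartan integers a_ij = 2(alpha_i, alpha_j)/(alpha_j, alpha_j); the resulting 7x7 Cartan matrix is
[[2, 0, 0, 0, 0, 0, -1], [0, 2, 0, -1, 0, 0, -1], [0, 0, 2, 0, -1, -1, 0], [0, -1, 0, 2, -1, 0, 0], [0, 0, -1, -1, 2, 0, 0], [0, 0, -1, 0, 0, 2, 0], [-2, -1, 0, 0, 0, 0, 2]].
The roots have two lengths (squared-length ratio 2:1); the short ones are alpha_{1}. The associated Dynkin diagram is a chain of 7 nodes with a double edge at one end; the terminal node there is the unique short simple root (B_7), so the type is B_7 (the algebra so(15)).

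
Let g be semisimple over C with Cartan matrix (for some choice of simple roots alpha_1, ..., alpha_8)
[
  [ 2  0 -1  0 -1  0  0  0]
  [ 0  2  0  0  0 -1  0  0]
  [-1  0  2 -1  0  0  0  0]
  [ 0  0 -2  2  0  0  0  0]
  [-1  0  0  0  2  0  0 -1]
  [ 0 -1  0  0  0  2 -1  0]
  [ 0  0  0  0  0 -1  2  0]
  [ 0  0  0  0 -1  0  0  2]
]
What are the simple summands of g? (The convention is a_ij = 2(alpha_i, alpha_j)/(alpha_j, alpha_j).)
The diagram associated to this matrix has two connected components: the simple roots {alpha_2, alpha_6, alpha_7} form a chain of 3 nodes with single edges (A_3), and {alpha_1, alpha_3, alpha_4, alpha_5, alpha_8} form a chain of 5 nodes with a double edge at one end; the terminal node there is the unique long simple root (C_5). A semisimple Lie algebra decomposes uniquely as the direct sum of simple ideals, one per connected component of its Dynkin diagram, so g ≅ A_3 ⊕ C_5 (dimension 15 + 55 = 70).

A3 + C5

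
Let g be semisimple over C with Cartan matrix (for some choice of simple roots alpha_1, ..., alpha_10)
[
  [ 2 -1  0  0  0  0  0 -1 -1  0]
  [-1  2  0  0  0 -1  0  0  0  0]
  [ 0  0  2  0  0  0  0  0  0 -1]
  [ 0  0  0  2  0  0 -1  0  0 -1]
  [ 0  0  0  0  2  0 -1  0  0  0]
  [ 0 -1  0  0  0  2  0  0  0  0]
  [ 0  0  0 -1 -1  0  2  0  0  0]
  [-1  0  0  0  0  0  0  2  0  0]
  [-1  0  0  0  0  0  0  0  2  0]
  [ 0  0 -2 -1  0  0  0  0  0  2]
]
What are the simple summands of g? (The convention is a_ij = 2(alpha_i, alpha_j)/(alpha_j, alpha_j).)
The diagram associated to this matrix has two connected components: the simple roots {alpha_3, alpha_4, alpha_5, alpha_7, alpha_10} form a chain of 5 nodes with a double edge at one end; the terminal node there is the unique short simple root (B_5), and {alpha_1, alpha_2, alpha_6, alpha_8, alpha_9} form a chain of 3 nodes with a fork of two nodes at one end (D_5). A semisimple Lie algebra decomposes uniquely as the direct sum of simple ideals, one per connected component of its Dynkin diagram, so g ≅ B_5 ⊕ D_5 (dimension 55 + 45 = 100).

B_5 (so(11)) + D_5 (so(10))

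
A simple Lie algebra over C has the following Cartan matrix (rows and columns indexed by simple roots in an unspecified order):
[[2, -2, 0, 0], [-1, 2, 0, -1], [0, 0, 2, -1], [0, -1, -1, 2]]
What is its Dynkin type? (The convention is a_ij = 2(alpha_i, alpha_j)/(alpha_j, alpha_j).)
The matrix has rank 4 with 2's on the diagonal. Reading the off-diagonal entries as Dynkin edges (a single edge where a_ij = a_ji = -1; a double or triple edge where a_ij * a_ji = 2 or 3), the diagram is a chain of 4 nodes with a double edge at one end; the terminal node there is the unique long simple root (C_4). One simple-root ordering that puts it in standard form is (alpha_3, alpha_4, alpha_2, alpha_1). So the algebra is type C_4, i.e. sp(8).

type C_4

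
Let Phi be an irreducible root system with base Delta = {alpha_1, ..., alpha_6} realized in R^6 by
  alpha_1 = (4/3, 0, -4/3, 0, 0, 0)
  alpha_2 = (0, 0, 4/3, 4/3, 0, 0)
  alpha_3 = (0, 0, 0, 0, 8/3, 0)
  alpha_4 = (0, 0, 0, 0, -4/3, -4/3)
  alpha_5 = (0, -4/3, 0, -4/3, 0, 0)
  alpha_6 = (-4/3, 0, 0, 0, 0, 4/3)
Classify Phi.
Compute the Cartan integers a_ij = 2(alpha_i, alpha_j)/(alpha_j, alpha_j); the resulting 6x6 Cartan matrix is
[[2, -1, 0, 0, 0, -1], [-1, 2, 0, 0, -1, 0], [0, 0, 2, -2, 0, 0], [0, 0, -1, 2, 0, -1], [0, -1, 0, 0, 2, 0], [-1, 0, 0, -1, 0, 2]].
The roots have two lengths (squared-length ratio 2:1); the short ones are alpha_{1,2,4,5,6}. The associated Dynkin diagram is a chain of 6 nodes with a double edge at one end; the terminal node there is the unique long simple root (C_6), so the type is C_6 (the algebra sp(12)).

type C_6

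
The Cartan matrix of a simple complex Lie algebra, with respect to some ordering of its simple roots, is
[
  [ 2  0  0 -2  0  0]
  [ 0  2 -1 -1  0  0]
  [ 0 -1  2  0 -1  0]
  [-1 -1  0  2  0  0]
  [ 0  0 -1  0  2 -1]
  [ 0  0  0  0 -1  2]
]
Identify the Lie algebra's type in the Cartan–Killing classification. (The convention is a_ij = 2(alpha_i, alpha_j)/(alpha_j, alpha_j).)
The matrix has rank 6 with 2's on the diagonal. Reading the off-diagonal entries as Dynkin edges (a single edge where a_ij = a_ji = -1; a double or triple edge where a_ij * a_ji = 2 or 3), the diagram is a chain of 6 nodes with a double edge at one end; the terminal node there is the unique long simple root (C_6). One simple-root ordering that puts it in standard form is (alpha_6, alpha_5, alpha_3, alpha_2, alpha_4, alpha_1). So the algebra is type C_6, i.e. sp(12).

C_6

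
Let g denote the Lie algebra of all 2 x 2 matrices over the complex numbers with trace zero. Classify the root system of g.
This is sl(2), which has dimension 2^2 - 1 = 3 and rank 2 - 1 = 1 (a Cartan subalgebra is the diagonal traceless matrices). In the classification of classical Lie algebras, the special linear algebra sl(n+1) has type A_n; here n = 1, so the Dynkin diagram is a chain of 1 nodes with single edges (A_1). Hence the type is A_1.

A1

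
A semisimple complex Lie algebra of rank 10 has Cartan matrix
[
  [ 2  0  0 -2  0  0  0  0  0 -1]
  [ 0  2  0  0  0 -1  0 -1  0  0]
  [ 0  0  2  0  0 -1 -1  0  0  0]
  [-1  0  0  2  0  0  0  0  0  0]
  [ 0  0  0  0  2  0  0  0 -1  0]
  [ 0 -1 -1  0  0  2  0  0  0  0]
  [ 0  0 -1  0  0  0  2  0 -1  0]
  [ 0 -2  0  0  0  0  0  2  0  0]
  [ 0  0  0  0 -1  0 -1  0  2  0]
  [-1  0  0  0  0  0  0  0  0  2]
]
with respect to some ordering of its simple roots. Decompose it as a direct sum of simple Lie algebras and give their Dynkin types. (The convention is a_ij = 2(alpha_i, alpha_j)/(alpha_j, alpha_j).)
The diagram associated to this matrix has two connected components: the simple roots {alpha_1, alpha_4, alpha_10} form a chain of 3 nodes with a double edge at one end; the terminal node there is the unique short simple root (B_3), and {alpha_2, alpha_3, alpha_5, alpha_6, alpha_7, alpha_8, alpha_9} form a chain of 7 nodes with a double edge at one end; the terminal node there is the unique long simple root (C_7). A semisimple Lie algebra decomposes uniquely as the direct sum of simple ideals, one per connected component of its Dynkin diagram, so g ≅ B_3 ⊕ C_7 (dimension 21 + 105 = 126).

B3 ⊕ C7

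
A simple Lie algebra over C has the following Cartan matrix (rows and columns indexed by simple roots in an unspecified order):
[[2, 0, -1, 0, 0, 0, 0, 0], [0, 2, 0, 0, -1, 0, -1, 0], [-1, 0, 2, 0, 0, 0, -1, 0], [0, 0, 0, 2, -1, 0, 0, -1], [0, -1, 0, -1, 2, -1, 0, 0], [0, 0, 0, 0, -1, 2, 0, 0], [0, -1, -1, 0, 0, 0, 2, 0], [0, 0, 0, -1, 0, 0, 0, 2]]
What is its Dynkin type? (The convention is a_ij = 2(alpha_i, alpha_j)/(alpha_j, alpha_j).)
The matrix has rank 8 with 2's on the diagonal. Reading the off-diagonal entries as Dynkin edges (a single edge where a_ij = a_ji = -1; a double or triple edge where a_ij * a_ji = 2 or 3), the diagram is a chain of 7 nodes with one extra node attached to the third node from one end (E_8). One simple-root ordering that puts it in standard form is (alpha_8, alpha_6, alpha_4, alpha_5, alpha_2, alpha_7, alpha_3, alpha_1). So the algebra is type E_8.

E_8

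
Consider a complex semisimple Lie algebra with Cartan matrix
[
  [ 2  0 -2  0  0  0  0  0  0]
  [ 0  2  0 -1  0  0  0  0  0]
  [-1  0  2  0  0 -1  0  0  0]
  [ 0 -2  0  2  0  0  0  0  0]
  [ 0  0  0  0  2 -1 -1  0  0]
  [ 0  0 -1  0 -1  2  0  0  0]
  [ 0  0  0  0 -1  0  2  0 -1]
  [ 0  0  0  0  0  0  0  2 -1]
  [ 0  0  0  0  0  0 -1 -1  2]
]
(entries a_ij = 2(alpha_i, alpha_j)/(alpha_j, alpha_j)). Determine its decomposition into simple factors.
The diagram associated to this matrix has two connected components: the simple roots {alpha_2, alpha_4} form a chain of 2 nodes with a double edge at one end; the terminal node there is the unique short simple root (B_2), and {alpha_1, alpha_3, alpha_5, alpha_6, alpha_7, alpha_8, alpha_9} form a chain of 7 nodes with a double edge at one end; the terminal node there is the unique long simple root (C_7). A semisimple Lie algebra decomposes uniquely as the direct sum of simple ideals, one per connected component of its Dynkin diagram, so g ≅ B_2 ⊕ C_7 (dimension 10 + 105 = 115).

B2 ⊕ C7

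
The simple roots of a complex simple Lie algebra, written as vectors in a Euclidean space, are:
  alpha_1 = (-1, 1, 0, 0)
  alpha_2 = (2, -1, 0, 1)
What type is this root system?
Compute the Cartan integers a_ij = 2(alpha_i, alpha_j)/(alpha_j, alpha_j); the resulting 2x2 Cartan matrix is
[[2, -1], [-3, 2]].
The roots have two lengths (squared-length ratio 3:1); the short ones are alpha_{1}. The associated Dynkin diagram is two nodes joined by a triple edge (G_2), so the type is G_2.

G_2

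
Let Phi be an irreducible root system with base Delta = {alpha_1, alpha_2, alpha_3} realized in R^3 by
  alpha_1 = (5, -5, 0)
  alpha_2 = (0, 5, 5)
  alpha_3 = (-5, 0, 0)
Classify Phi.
Compute the Cartan integers a_ij = 2(alpha_i, alpha_j)/(alpha_j, alpha_j); the resulting 3x3 Cartan matrix is
[[2, -1, -2], [-1, 2, 0], [-1, 0, 2]].
The roots have two lengths (squared-length ratio 2:1); the short ones are alpha_{3}. The associated Dynkin diagram is a chain of 3 nodes with a double edge at one end; the terminal node there is the unique short simple root (B_3), so the type is B_3 (the algebra so(7)).

B_3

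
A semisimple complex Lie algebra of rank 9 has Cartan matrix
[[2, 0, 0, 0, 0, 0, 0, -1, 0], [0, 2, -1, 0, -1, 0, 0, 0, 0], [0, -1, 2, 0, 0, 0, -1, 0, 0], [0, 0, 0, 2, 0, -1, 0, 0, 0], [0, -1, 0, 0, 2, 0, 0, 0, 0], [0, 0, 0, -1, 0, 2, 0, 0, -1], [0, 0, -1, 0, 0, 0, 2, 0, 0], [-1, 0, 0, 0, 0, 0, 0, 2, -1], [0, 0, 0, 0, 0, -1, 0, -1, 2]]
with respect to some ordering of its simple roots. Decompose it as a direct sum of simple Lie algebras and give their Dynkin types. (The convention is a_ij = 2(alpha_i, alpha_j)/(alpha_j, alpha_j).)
The diagram associated to this matrix has two connected components: the simple roots {alpha_2, alpha_3, alpha_5, alpha_7} form a chain of 4 nodes with single edges (A_4), and {alpha_1, alpha_4, alpha_6, alpha_8, alpha_9} form a chain of 5 nodes with single edges (A_5). A semisimple Lie algebra decomposes uniquely as the direct sum of simple ideals, one per connected component of its Dynkin diagram, so g ≅ A_4 ⊕ A_5 (dimension 24 + 35 = 59).

type A_4 ⊕ type A_5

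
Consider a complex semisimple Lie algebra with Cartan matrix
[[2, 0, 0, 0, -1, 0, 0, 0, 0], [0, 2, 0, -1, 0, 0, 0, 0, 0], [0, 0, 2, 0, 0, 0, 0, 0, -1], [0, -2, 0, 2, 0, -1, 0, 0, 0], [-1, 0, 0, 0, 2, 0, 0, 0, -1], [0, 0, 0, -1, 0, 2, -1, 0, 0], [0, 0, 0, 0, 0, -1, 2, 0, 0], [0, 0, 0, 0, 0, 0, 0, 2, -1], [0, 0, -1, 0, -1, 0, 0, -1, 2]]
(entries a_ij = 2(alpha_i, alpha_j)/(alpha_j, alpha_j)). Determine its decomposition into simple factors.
B4 + D5

The diagram associated to this matrix has two connected components: the simple roots {alpha_2, alpha_4, alpha_6, alpha_7} form a chain of 4 nodes with a double edge at one end; the terminal node there is the unique short simple root (B_4), and {alpha_1, alpha_3, alpha_5, alpha_8, alpha_9} form a chain of 3 nodes with a fork of two nodes at one end (D_5). A semisimple Lie algebra decomposes uniquely as the direct sum of simple ideals, one per connected component of its Dynkin diagram, so g ≅ B_4 ⊕ D_5 (dimension 36 + 45 = 81).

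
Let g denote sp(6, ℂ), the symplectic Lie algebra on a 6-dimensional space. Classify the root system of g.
type C_3

This is sp(6), which has dimension 6(6+1)/2 = 21 and rank 6/2 = 3. In the classification of classical Lie algebras, the symplectic algebra sp(2n) has type C_n; here n = 3, so the Dynkin diagram is a chain of 3 nodes with a double edge at one end; the terminal node there is the unique long simple root (C_3). Hence the type is C_3.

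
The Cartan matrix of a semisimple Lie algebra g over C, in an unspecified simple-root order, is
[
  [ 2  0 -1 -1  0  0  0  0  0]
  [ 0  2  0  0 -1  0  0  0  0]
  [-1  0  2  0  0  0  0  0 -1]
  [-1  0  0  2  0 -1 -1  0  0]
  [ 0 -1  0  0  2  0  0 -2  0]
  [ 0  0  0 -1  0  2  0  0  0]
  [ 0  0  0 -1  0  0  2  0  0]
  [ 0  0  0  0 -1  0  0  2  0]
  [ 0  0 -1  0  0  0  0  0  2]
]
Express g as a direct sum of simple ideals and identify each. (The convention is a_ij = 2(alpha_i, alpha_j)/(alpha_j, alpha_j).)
B3 + D6

The diagram associated to this matrix has two connected components: the simple roots {alpha_2, alpha_5, alpha_8} form a chain of 3 nodes with a double edge at one end; the terminal node there is the unique short simple root (B_3), and {alpha_1, alpha_3, alpha_4, alpha_6, alpha_7, alpha_9} form a chain of 4 nodes with a fork of two nodes at one end (D_6). A semisimple Lie algebra decomposes uniquely as the direct sum of simple ideals, one per connected component of its Dynkin diagram, so g ≅ B_3 ⊕ D_6 (dimension 21 + 66 = 87).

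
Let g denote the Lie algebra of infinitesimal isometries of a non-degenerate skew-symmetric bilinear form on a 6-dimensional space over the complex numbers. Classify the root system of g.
This is sp(6), which has dimension 6(6+1)/2 = 21 and rank 6/2 = 3. In the classification of classical Lie algebras, the symplectic algebra sp(2n) has type C_n; here n = 3, so the Dynkin diagram is a chain of 3 nodes with a double edge at one end; the terminal node there is the unique long simple root (C_3). Hence the type is C_3.

C_3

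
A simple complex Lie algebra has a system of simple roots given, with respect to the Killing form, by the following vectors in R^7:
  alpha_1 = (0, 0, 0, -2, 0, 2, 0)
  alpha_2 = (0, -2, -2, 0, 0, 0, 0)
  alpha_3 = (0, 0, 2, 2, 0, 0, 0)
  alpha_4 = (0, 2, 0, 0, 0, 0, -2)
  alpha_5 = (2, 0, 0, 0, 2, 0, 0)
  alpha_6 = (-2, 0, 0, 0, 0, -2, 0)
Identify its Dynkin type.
A_6

Compute the Cartan integers a_ij = 2(alpha_i, alpha_j)/(alpha_j, alpha_j); the resulting 6x6 Cartan matrix is
[[2, 0, -1, 0, 0, -1], [0, 2, -1, -1, 0, 0], [-1, -1, 2, 0, 0, 0], [0, -1, 0, 2, 0, 0], [0, 0, 0, 0, 2, -1], [-1, 0, 0, 0, -1, 2]].
All simple roots have the same length, so the diagram is simply laced. The associated Dynkin diagram is a chain of 6 nodes with single edges (A_6), so the type is A_6 (the algebra sl(7)).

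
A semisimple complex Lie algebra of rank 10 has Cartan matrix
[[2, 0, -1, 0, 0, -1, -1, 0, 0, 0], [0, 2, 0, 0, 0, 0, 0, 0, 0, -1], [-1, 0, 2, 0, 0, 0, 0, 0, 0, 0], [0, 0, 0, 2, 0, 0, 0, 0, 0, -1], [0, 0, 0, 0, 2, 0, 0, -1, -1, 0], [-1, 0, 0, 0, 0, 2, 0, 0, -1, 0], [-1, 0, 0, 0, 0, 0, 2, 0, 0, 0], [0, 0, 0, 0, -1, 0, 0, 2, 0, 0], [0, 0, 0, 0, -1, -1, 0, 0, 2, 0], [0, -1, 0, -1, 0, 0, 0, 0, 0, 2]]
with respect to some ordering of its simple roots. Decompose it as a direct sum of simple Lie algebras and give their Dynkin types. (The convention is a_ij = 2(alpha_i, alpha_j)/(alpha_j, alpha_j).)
A_3 (sl(4)) ⊕ D_7 (so(14))

The diagram associated to this matrix has two connected components: the simple roots {alpha_2, alpha_4, alpha_10} form a chain of 3 nodes with single edges (A_3), and {alpha_1, alpha_3, alpha_5, alpha_6, alpha_7, alpha_8, alpha_9} form a chain of 5 nodes with a fork of two nodes at one end (D_7). A semisimple Lie algebra decomposes uniquely as the direct sum of simple ideals, one per connected component of its Dynkin diagram, so g ≅ A_3 ⊕ D_7 (dimension 15 + 91 = 106).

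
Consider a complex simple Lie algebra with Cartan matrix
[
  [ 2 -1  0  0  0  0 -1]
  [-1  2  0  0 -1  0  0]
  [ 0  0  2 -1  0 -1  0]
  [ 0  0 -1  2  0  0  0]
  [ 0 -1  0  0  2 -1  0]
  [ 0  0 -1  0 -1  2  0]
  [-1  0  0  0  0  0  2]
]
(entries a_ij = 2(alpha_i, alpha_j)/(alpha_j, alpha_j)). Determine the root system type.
The matrix has rank 7 with 2's on the diagonal. Reading the off-diagonal entries as Dynkin edges (a single edge where a_ij = a_ji = -1; a double or triple edge where a_ij * a_ji = 2 or 3), the diagram is a chain of 7 nodes with single edges (A_7). One simple-root ordering that puts it in standard form is (alpha_7, alpha_1, alpha_2, alpha_5, alpha_6, alpha_3, alpha_4). So the algebra is type A_7, i.e. sl(8).

A_7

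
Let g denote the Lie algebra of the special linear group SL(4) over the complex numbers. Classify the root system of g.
A3

This is sl(4), which has dimension 4^2 - 1 = 15 and rank 4 - 1 = 3 (a Cartan subalgebra is the diagonal traceless matrices). In the classification of classical Lie algebras, the special linear algebra sl(n+1) has type A_n; here n = 3, so the Dynkin diagram is a chain of 3 nodes with single edges (A_3). Hence the type is A_3.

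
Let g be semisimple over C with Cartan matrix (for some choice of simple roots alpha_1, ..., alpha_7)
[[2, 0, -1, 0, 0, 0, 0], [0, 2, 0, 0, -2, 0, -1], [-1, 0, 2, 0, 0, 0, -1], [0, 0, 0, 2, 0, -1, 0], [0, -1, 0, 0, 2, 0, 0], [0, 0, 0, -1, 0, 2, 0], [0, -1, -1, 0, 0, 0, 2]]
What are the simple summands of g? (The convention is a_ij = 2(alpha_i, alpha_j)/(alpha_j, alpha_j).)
A_2 (sl(3)) ⊕ B_5 (so(11))

The diagram associated to this matrix has two connected components: the simple roots {alpha_4, alpha_6} form a chain of 2 nodes with single edges (A_2), and {alpha_1, alpha_2, alpha_3, alpha_5, alpha_7} form a chain of 5 nodes with a double edge at one end; the terminal node there is the unique short simple root (B_5). A semisimple Lie algebra decomposes uniquely as the direct sum of simple ideals, one per connected component of its Dynkin diagram, so g ≅ A_2 ⊕ B_5 (dimension 8 + 55 = 63).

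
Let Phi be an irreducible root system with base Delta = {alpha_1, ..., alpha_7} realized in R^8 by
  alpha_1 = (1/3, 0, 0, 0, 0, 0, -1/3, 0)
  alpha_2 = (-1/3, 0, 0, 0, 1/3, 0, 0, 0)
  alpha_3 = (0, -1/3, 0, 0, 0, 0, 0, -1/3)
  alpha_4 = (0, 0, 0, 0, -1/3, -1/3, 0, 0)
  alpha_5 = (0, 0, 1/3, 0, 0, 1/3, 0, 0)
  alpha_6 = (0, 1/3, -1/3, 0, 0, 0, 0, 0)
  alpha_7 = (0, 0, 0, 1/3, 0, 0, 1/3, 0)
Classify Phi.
type A_7

Compute the Cartan integers a_ij = 2(alpha_i, alpha_j)/(alpha_j, alpha_j); the resulting 7x7 Cartan matrix is
[[2, -1, 0, 0, 0, 0, -1], [-1, 2, 0, -1, 0, 0, 0], [0, 0, 2, 0, 0, -1, 0], [0, -1, 0, 2, -1, 0, 0], [0, 0, 0, -1, 2, -1, 0], [0, 0, -1, 0, -1, 2, 0], [-1, 0, 0, 0, 0, 0, 2]].
All simple roots have the same length, so the diagram is simply laced. The associated Dynkin diagram is a chain of 7 nodes with single edges (A_7), so the type is A_7 (the algebra sl(8)).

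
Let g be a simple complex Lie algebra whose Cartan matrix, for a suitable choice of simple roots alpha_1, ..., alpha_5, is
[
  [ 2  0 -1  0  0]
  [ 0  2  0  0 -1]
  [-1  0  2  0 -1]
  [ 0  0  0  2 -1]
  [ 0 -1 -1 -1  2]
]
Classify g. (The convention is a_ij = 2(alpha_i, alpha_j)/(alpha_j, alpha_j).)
D5

The matrix has rank 5 with 2's on the diagonal. Reading the off-diagonal entries as Dynkin edges (a single edge where a_ij = a_ji = -1; a double or triple edge where a_ij * a_ji = 2 or 3), the diagram is a chain of 3 nodes with a fork of two nodes at one end (D_5). One simple-root ordering that puts it in standard form is (alpha_1, alpha_3, alpha_5, alpha_4, alpha_2). So the algebra is type D_5, i.e. so(10).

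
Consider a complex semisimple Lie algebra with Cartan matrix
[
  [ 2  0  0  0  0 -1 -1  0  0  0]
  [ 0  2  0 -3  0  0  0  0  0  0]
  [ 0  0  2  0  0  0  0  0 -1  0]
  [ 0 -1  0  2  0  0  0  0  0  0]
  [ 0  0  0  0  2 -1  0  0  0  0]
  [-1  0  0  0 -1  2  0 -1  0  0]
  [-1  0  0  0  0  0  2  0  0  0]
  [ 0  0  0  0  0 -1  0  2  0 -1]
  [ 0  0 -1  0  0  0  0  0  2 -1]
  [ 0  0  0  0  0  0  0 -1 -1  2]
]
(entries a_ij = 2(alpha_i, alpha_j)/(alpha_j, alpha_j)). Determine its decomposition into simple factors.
The diagram associated to this matrix has two connected components: the simple roots {alpha_1, alpha_3, alpha_5, alpha_6, alpha_7, alpha_8, alpha_9, alpha_10} form a chain of 7 nodes with one extra node attached to the third node from one end (E_8), and {alpha_2, alpha_4} form two nodes joined by a triple edge (G_2). A semisimple Lie algebra decomposes uniquely as the direct sum of simple ideals, one per connected component of its Dynkin diagram, so g ≅ E_8 ⊕ G_2 (dimension 248 + 14 = 262).

E_8 ⊕ G_2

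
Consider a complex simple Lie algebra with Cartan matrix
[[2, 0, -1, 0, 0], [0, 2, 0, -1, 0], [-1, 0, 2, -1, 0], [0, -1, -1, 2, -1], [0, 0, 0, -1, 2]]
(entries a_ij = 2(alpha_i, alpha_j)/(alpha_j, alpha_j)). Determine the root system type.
D5

The matrix has rank 5 with 2's on the diagonal. Reading the off-diagonal entries as Dynkin edges (a single edge where a_ij = a_ji = -1; a double or triple edge where a_ij * a_ji = 2 or 3), the diagram is a chain of 3 nodes with a fork of two nodes at one end (D_5). One simple-root ordering that puts it in standard form is (alpha_1, alpha_3, alpha_4, alpha_5, alpha_2). So the algebra is type D_5, i.e. so(10).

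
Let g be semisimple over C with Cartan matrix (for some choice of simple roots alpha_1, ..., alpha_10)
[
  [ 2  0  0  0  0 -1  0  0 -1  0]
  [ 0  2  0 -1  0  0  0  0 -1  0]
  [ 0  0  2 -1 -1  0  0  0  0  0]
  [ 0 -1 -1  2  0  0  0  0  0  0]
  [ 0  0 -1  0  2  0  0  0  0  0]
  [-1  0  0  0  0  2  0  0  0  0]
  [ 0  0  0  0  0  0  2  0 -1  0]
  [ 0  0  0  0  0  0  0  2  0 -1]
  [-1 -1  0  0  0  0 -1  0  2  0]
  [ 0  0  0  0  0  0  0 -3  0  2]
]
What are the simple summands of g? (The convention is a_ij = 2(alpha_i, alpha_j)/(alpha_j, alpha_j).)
The diagram associated to this matrix has two connected components: the simple roots {alpha_1, alpha_2, alpha_3, alpha_4, alpha_5, alpha_6, alpha_7, alpha_9} form a chain of 7 nodes with one extra node attached to the third node from one end (E_8), and {alpha_8, alpha_10} form two nodes joined by a triple edge (G_2). A semisimple Lie algebra decomposes uniquely as the direct sum of simple ideals, one per connected component of its Dynkin diagram, so g ≅ E_8 ⊕ G_2 (dimension 248 + 14 = 262).

E_8 + G_2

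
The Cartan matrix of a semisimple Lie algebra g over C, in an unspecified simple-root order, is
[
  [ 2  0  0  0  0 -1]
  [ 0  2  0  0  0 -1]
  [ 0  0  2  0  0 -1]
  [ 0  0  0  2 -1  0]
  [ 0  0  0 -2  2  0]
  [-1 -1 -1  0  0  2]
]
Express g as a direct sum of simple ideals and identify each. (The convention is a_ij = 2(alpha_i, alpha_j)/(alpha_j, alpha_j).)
B2 + D4

The diagram associated to this matrix has two connected components: the simple roots {alpha_4, alpha_5} form a chain of 2 nodes with a double edge at one end; the terminal node there is the unique short simple root (B_2), and {alpha_1, alpha_2, alpha_3, alpha_6} form a chain of 2 nodes with a fork of two nodes at one end (D_4). A semisimple Lie algebra decomposes uniquely as the direct sum of simple ideals, one per connected component of its Dynkin diagram, so g ≅ B_2 ⊕ D_4 (dimension 10 + 28 = 38).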